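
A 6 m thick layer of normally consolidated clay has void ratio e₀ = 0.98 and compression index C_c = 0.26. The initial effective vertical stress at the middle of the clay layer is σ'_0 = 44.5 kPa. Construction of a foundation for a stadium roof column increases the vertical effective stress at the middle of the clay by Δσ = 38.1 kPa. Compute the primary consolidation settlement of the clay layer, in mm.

S_c ≈ 212 mm

Final effective stress: σ'_f = σ'_0 + Δσ = 44.5 + 38.1 = 82.6 kPa.
Normally consolidated clay, so the full stress increment lies on the virgin compression line:
S_c = C_c·H/(1+e₀)·log₁₀(σ'_f/σ'_0) = 0.26×6/(1+0.98)×log₁₀(82.6/44.5)
    = 0.78788 × 0.26862 = 0.2116 m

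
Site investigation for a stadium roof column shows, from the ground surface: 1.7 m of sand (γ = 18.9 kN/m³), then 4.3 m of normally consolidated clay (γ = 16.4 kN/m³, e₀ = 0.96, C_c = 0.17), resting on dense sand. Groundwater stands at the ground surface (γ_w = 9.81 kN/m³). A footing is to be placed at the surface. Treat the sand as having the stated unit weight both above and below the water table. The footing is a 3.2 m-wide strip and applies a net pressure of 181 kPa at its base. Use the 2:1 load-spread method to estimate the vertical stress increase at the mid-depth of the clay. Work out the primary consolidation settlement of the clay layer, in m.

S_c ≈ 0.215 m

Mid-depth of clay below the ground surface: z = 1.7 + 4.3/2 = 3.85 m.
Total vertical stress at mid-clay: σ_v = 18.9×1.7 + 16.4×2.15 = 67.39 kPa.
Pore pressure: u = 9.81×(3.85 − 0) = 37.769 kPa.
Initial effective stress: σ'_0 = σ_v − u = 67.39 − 37.769 = 29.621 kPa.
Stress increase at mid-clay by the 2:1 spreading method:
Δσ = qB/(B+z) = 181×3.2/(3.2+3.85) = 82.156 kPa
Final effective stress: σ'_f = σ'_0 + Δσ = 29.621 + 82.156 = 111.78 kPa.
Normally consolidated clay, so the full stress increment lies on the virgin compression line:
S_c = C_c·H/(1+e₀)·log₁₀(σ'_f/σ'_0) = 0.17×4.3/(1+0.96)×log₁₀(111.78/29.621)
    = 0.37296 × 0.57676 = 0.2151 m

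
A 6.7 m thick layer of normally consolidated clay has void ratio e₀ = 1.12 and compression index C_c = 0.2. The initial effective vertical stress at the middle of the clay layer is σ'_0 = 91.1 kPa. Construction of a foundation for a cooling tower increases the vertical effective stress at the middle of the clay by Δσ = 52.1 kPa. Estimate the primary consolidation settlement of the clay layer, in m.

Final effective stress: σ'_f = σ'_0 + Δσ = 91.1 + 52.1 = 143.2 kPa.
Normally consolidated clay, so the full stress increment lies on the virgin compression line:
S_c = C_c·H/(1+e₀)·log₁₀(σ'_f/σ'_0) = 0.2×6.7/(1+1.12)×log₁₀(143.2/91.1)
    = 0.63208 × 0.19642 = 0.1242 m

S_c ≈ 0.124 m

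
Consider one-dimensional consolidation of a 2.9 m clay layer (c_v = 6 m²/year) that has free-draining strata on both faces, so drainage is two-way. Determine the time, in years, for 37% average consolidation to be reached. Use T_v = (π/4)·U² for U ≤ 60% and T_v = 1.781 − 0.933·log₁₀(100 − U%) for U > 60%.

t ≈ 0.0377 years

Drainage path length: H_d = H/2 = 1.45 m (double drainage).
U ≤ 60%: T_v = (π/4)·U² = (π/4)×0.37² = 0.10752.
t = T_v·H_d²/c_v = 0.10752×1.45²/6 = 0.03768 years.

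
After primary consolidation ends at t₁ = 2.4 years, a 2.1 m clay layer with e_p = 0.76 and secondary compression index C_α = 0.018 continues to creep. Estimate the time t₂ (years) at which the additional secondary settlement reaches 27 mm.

t₂ ≈ 43.4 years

S_s = C_α·H/(1+e_p)·log₁₀(t₂/t₁) ⇒ log₁₀(t₂/t₁) = S_s·(1+e_p)/(C_α·H).
log₁₀(t₂/t₁) = 0.027 × (1+0.76) / (0.018×2.1) = 1.257
t₂ = t₁ × 10^1.257 = 2.4 × 18.08 = 43.39 years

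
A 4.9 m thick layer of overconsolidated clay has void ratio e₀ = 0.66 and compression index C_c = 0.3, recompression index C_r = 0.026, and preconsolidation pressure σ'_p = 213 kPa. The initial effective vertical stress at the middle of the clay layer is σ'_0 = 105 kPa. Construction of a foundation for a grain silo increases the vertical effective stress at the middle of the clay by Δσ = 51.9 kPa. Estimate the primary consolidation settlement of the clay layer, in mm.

Final effective stress: σ'_f = 105 + 51.9 = 156.9 kPa.
σ'_f = 156.9 ≤ σ'_p = 213 kPa, so the clay remains overconsolidated and only the recompression index applies:
S_c = C_r·H/(1+e₀)·log₁₀(σ'_f/σ'_0) = 0.026×4.9/1.66×log₁₀(156.9/105)
    = 0.076747 × 0.17443 = 0.01339 m

S_c ≈ 13.4 mm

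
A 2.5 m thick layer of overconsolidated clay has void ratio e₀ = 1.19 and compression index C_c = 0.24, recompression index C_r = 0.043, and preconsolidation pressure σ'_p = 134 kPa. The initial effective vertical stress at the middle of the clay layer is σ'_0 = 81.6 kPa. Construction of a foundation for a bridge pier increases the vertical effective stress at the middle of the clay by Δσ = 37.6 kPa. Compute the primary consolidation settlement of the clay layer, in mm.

S_c ≈ 8.08 mm

Final effective stress: σ'_f = 81.6 + 37.6 = 119.2 kPa.
σ'_f = 119.2 ≤ σ'_p = 134 kPa, so the clay remains overconsolidated and only the recompression index applies:
S_c = C_r·H/(1+e₀)·log₁₀(σ'_f/σ'_0) = 0.043×2.5/2.19×log₁₀(119.2/81.6)
    = 0.049089 × 0.16459 = 0.00808 m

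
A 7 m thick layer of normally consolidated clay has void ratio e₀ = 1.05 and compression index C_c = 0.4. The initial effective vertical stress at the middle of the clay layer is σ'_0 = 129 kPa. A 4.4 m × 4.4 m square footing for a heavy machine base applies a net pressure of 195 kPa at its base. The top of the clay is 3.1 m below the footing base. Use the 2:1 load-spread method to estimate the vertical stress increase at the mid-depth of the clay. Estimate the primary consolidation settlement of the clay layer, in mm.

Mid-depth of clay below the footing base: z = 3.1 + 7/2 = 6.6 m.
Stress increase at mid-clay by the 2:1 spreading method:
Δσ = qBL/((B+z)(L+z)) = 195×4.4×4.4/((4.4+6.6)(4.4+6.6)) = 31.2 kPa
Final effective stress: σ'_f = σ'_0 + Δσ = 129 + 31.2 = 160.2 kPa.
Normally consolidated clay, so the full stress increment lies on the virgin compression line:
S_c = C_c·H/(1+e₀)·log₁₀(σ'_f/σ'_0) = 0.4×7/(1+1.05)×log₁₀(160.2/129)
    = 1.3659 × 0.094073 = 0.1285 m

S_c ≈ 128 mm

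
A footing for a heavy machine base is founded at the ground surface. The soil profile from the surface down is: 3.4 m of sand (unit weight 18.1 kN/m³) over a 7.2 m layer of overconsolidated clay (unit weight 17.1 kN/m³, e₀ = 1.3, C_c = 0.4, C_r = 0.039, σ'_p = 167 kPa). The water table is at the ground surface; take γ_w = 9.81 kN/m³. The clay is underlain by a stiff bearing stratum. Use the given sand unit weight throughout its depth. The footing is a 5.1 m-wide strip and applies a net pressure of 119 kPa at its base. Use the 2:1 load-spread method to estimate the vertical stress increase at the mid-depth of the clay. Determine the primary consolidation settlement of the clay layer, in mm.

S_c ≈ 34.6 mm

Mid-depth of clay below the ground surface: z = 3.4 + 7.2/2 = 7 m.
Total vertical stress at mid-clay: σ_v = 18.1×3.4 + 17.1×3.6 = 123.1 kPa.
Pore pressure: u = 9.81×(7 − 0) = 68.67 kPa.
Initial effective stress: σ'_0 = σ_v − u = 123.1 − 68.67 = 54.43 kPa.
Stress increase at mid-clay by the 2:1 spreading method:
Δσ = qB/(B+z) = 119×5.1/(5.1+7) = 50.157 kPa
Final effective stress: σ'_f = 54.43 + 50.157 = 104.59 kPa.
σ'_f = 104.59 ≤ σ'_p = 167 kPa, so the clay remains overconsolidated and only the recompression index applies:
S_c = C_r·H/(1+e₀)·log₁₀(σ'_f/σ'_0) = 0.039×7.2/2.3×log₁₀(104.59/54.43)
    = 0.12209 × 0.28365 = 0.03463 m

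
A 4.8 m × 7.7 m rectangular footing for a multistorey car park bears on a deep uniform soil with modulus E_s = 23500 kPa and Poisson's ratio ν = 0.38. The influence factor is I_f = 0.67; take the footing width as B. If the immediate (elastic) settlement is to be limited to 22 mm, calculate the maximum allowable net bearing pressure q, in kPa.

q ≈ 188 kPa

S_e = q·B·(1−ν²)/E_s · I_f  ⇒  q = S_e·E_s / (B·(1−ν²)·I_f).
q = 0.022 × 23500 / (4.8 × 0.8556 × 0.67) = 187.9 kPa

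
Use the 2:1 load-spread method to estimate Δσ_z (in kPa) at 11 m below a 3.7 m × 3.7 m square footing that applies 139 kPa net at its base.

Δσ_z ≈ 8.81 kPa

By the 2:1 method the load spreads at 1 horizontal : 2 vertical, so at depth z the loaded area has grown by z in each plan dimension:
Δσ = qBL/((B+z)(L+z)) = 139×3.7×3.7/((3.7+11)(3.7+11)) = 8.8061 kPa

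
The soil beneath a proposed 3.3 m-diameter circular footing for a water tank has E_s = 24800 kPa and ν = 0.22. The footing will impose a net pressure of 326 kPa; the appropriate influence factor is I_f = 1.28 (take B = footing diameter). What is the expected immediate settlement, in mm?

S_e ≈ 52.8 mm

Immediate (elastic) settlement: S_e = q·B·(1−ν²)/E_s · I_f.
S_e = 326 × 3.3 × (1 − 0.22²) / 24800 × 1.28
    = 326 × 3.3 × 0.9516 / 24800 × 1.28
    = 0.05284 m = 52.84 mm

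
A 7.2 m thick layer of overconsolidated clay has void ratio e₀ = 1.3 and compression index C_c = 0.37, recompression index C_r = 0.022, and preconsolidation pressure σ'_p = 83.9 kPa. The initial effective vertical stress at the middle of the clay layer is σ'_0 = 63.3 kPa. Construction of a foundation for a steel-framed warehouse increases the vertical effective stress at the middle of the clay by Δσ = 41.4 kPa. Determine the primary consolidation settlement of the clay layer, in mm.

Final effective stress: σ'_f = 63.3 + 41.4 = 104.7 kPa.
σ'_f = 104.7 > σ'_p = 83.9 kPa, so the stress path crosses the preconsolidation pressure — recompression up to σ'_p, then virgin compression beyond:
S_c = H/(1+e₀)·[C_r·log₁₀(σ'_p/σ'_0) + C_c·log₁₀(σ'_f/σ'_p)]
    = 7.2/2.3 × [0.022×log₁₀(83.9/63.3) + 0.37×log₁₀(104.7/83.9)]
    = 3.1304 × [0.0026919 + 0.035588] = 0.1198 m

S_c ≈ 120 mm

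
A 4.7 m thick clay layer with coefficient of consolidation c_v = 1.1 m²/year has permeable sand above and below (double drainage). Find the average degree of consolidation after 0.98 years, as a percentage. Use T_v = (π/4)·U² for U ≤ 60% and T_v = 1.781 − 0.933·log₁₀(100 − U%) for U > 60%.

U ≈ 49.9 %

Drainage path length: H_d = H/2 = 2.35 m (double drainage).
T_v = c_v·t/H_d² = 1.1×0.98/2.35² = 0.1952.
T_v = 0.1952 corresponds to the U ≤ 60% branch:
U = √(4T_v/π) = 0.4985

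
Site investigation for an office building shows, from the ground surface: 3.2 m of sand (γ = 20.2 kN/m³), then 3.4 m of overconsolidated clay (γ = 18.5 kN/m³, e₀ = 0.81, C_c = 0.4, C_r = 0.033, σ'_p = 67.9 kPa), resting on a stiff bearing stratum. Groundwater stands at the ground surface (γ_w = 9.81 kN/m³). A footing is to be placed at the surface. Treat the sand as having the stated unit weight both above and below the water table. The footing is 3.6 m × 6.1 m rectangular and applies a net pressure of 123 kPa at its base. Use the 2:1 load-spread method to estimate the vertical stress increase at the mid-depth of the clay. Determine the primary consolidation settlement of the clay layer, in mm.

Mid-depth of clay below the ground surface: z = 3.2 + 3.4/2 = 4.9 m.
Total vertical stress at mid-clay: σ_v = 20.2×3.2 + 18.5×1.7 = 96.09 kPa.
Pore pressure: u = 9.81×(4.9 − 0) = 48.069 kPa.
Initial effective stress: σ'_0 = σ_v − u = 96.09 − 48.069 = 48.021 kPa.
Stress increase at mid-clay by the 2:1 spreading method:
Δσ = qBL/((B+z)(L+z)) = 123×3.6×6.1/((3.6+4.9)(6.1+4.9)) = 28.889 kPa
Final effective stress: σ'_f = 48.021 + 28.889 = 76.91 kPa.
σ'_f = 76.91 > σ'_p = 67.9 kPa, so the stress path crosses the preconsolidation pressure — recompression up to σ'_p, then virgin compression beyond:
S_c = H/(1+e₀)·[C_r·log₁₀(σ'_p/σ'_0) + C_c·log₁₀(σ'_f/σ'_p)]
    = 3.4/1.81 × [0.033×log₁₀(67.9/48.021) + 0.4×log₁₀(76.91/67.9)]
    = 1.8785 × [0.0049645 + 0.021645] = 0.04999 m

S_c ≈ 50 mm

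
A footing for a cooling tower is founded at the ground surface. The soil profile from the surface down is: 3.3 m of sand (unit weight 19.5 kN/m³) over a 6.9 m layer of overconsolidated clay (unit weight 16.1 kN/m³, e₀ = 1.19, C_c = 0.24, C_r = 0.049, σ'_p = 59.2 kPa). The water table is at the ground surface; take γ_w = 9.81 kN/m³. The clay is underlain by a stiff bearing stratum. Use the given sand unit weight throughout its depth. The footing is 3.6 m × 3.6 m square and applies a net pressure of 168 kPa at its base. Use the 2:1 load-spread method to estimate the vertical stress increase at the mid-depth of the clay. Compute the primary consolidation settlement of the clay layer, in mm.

S_c ≈ 79.9 mm

Mid-depth of clay below the ground surface: z = 3.3 + 6.9/2 = 6.75 m.
Total vertical stress at mid-clay: σ_v = 19.5×3.3 + 16.1×3.45 = 119.9 kPa.
Pore pressure: u = 9.81×(6.75 − 0) = 66.218 kPa.
Initial effective stress: σ'_0 = σ_v − u = 119.9 − 66.218 = 53.682 kPa.
Stress increase at mid-clay by the 2:1 spreading method:
Δσ = qBL/((B+z)(L+z)) = 168×3.6×3.6/((3.6+6.75)(3.6+6.75)) = 20.325 kPa
Final effective stress: σ'_f = 53.682 + 20.325 = 74.007 kPa.
σ'_f = 74.007 > σ'_p = 59.2 kPa, so the stress path crosses the preconsolidation pressure — recompression up to σ'_p, then virgin compression beyond:
S_c = H/(1+e₀)·[C_r·log₁₀(σ'_p/σ'_0) + C_c·log₁₀(σ'_f/σ'_p)]
    = 6.9/2.19 × [0.049×log₁₀(59.2/53.682) + 0.24×log₁₀(74.007/59.2)]
    = 3.1507 × [0.0020822 + 0.023268] = 0.07987 m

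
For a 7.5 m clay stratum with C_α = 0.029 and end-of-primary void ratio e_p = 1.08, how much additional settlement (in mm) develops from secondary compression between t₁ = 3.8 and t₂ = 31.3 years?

S_s ≈ 95.8 mm

Secondary compression: S_s = C_α·H/(1+e_p)·log₁₀(t₂/t₁)
S_s = 0.029×7.5/(1+1.08)×log₁₀(31.3/3.8)
    = 0.1046 × 0.9158 = 0.09576 m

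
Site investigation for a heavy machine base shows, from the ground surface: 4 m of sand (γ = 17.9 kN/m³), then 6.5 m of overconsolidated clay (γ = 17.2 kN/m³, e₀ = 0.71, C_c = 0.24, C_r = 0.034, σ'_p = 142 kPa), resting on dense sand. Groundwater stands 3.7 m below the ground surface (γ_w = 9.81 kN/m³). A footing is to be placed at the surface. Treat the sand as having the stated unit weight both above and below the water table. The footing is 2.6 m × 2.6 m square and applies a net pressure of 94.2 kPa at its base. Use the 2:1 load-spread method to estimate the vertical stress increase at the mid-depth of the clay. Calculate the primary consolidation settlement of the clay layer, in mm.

Mid-depth of clay below the ground surface: z = 4 + 6.5/2 = 7.25 m.
Total vertical stress at mid-clay: σ_v = 17.9×4 + 17.2×3.25 = 127.5 kPa.
Pore pressure: u = 9.81×(7.25 − 3.7) = 34.825 kPa.
Initial effective stress: σ'_0 = σ_v − u = 127.5 − 34.825 = 92.675 kPa.
Stress increase at mid-clay by the 2:1 spreading method:
Δσ = qBL/((B+z)(L+z)) = 94.2×2.6×2.6/((2.6+7.25)(2.6+7.25)) = 6.5633 kPa
Final effective stress: σ'_f = 92.675 + 6.5633 = 99.238 kPa.
σ'_f = 99.238 ≤ σ'_p = 142 kPa, so the clay remains overconsolidated and only the recompression index applies:
S_c = C_r·H/(1+e₀)·log₁₀(σ'_f/σ'_0) = 0.034×6.5/1.71×log₁₀(99.238/92.675)
    = 0.12924 × 0.029715 = 0.00384 m

S_c ≈ 3.84 mm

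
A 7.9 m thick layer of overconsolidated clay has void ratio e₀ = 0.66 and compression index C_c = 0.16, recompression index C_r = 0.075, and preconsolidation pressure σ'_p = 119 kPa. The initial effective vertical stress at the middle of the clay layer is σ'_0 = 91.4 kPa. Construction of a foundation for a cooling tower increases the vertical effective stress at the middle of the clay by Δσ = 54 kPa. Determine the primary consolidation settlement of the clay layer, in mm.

Final effective stress: σ'_f = 91.4 + 54 = 145.4 kPa.
σ'_f = 145.4 > σ'_p = 119 kPa, so the stress path crosses the preconsolidation pressure — recompression up to σ'_p, then virgin compression beyond:
S_c = H/(1+e₀)·[C_r·log₁₀(σ'_p/σ'_0) + C_c·log₁₀(σ'_f/σ'_p)]
    = 7.9/1.66 × [0.075×log₁₀(119/91.4) + 0.16×log₁₀(145.4/119)]
    = 4.759 × [0.0085951 + 0.013923] = 0.1072 m

S_c ≈ 107 mm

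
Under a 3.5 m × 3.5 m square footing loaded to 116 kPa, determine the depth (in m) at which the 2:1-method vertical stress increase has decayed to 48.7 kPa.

2:1 spreading — at depth z the loaded area has grown by z in each plan dimension:
qB²/(B+z)² = Δσ_z ⇒ z = B(√(q/Δσ_z) − 1) = 3.5×(√(116/48.7) − 1) = 1.902 m

z ≈ 1.9 m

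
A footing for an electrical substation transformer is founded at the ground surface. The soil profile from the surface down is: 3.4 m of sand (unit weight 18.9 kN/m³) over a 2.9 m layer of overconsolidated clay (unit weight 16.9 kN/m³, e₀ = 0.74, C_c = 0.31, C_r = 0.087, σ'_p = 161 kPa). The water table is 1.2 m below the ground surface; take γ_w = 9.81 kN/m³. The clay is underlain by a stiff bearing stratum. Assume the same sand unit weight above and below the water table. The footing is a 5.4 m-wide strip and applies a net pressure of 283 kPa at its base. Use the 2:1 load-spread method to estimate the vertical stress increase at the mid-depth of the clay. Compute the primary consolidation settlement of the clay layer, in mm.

Mid-depth of clay below the ground surface: z = 3.4 + 2.9/2 = 4.85 m.
Total vertical stress at mid-clay: σ_v = 18.9×3.4 + 16.9×1.45 = 88.765 kPa.
Pore pressure: u = 9.81×(4.85 − 1.2) = 35.806 kPa.
Initial effective stress: σ'_0 = σ_v − u = 88.765 − 35.806 = 52.959 kPa.
Stress increase at mid-clay by the 2:1 spreading method:
Δσ = qB/(B+z) = 283×5.4/(5.4+4.85) = 149.09 kPa
Final effective stress: σ'_f = 52.959 + 149.09 = 202.05 kPa.
σ'_f = 202.05 > σ'_p = 161 kPa, so the stress path crosses the preconsolidation pressure — recompression up to σ'_p, then virgin compression beyond:
S_c = H/(1+e₀)·[C_r·log₁₀(σ'_p/σ'_0) + C_c·log₁₀(σ'_f/σ'_p)]
    = 2.9/1.74 × [0.087×log₁₀(161/52.959) + 0.31×log₁₀(202.05/161)]
    = 1.6667 × [0.042011 + 0.030576] = 0.121 m

S_c ≈ 121 mm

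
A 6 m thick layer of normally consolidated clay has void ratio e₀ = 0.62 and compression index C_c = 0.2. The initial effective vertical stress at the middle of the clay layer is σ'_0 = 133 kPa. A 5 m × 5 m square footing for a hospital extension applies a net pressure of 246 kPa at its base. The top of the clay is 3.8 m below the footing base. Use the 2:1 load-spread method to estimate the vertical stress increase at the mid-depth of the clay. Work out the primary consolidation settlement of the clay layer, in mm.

Mid-depth of clay below the footing base: z = 3.8 + 6/2 = 6.8 m.
Stress increase at mid-clay by the 2:1 spreading method:
Δσ = qBL/((B+z)(L+z)) = 246×5×5/((5+6.8)(5+6.8)) = 44.168 kPa
Final effective stress: σ'_f = σ'_0 + Δσ = 133 + 44.168 = 177.17 kPa.
Normally consolidated clay, so the full stress increment lies on the virgin compression line:
S_c = C_c·H/(1+e₀)·log₁₀(σ'_f/σ'_0) = 0.2×6/(1+0.62)×log₁₀(177.17/133)
    = 0.74074 × 0.12454 = 0.09225 m

S_c ≈ 92.3 mm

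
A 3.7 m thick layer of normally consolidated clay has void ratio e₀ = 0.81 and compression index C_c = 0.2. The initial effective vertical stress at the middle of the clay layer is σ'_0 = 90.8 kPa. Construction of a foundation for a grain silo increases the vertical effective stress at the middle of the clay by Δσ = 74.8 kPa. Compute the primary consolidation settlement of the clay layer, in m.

S_c ≈ 0.107 m

Final effective stress: σ'_f = σ'_0 + Δσ = 90.8 + 74.8 = 165.6 kPa.
Normally consolidated clay, so the full stress increment lies on the virgin compression line:
S_c = C_c·H/(1+e₀)·log₁₀(σ'_f/σ'_0) = 0.2×3.7/(1+0.81)×log₁₀(165.6/90.8)
    = 0.40884 × 0.26097 = 0.1067 m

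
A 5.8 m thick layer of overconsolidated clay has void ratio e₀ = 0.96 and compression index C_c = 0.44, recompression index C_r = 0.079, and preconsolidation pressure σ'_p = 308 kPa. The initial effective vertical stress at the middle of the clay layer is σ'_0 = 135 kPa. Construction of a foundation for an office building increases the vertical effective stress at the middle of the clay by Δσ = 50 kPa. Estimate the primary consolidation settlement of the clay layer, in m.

S_c ≈ 0.032 m

Final effective stress: σ'_f = 135 + 50 = 185 kPa.
σ'_f = 185 ≤ σ'_p = 308 kPa, so the clay remains overconsolidated and only the recompression index applies:
S_c = C_r·H/(1+e₀)·log₁₀(σ'_f/σ'_0) = 0.079×5.8/1.96×log₁₀(185/135)
    = 0.23378 × 0.13684 = 0.03199 m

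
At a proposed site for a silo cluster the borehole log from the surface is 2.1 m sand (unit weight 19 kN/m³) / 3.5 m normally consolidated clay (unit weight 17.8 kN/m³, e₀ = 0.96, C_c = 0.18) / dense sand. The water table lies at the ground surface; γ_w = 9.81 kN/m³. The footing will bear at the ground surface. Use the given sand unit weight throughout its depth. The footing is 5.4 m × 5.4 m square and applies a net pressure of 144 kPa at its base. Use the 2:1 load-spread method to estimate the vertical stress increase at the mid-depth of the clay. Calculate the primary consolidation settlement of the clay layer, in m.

Mid-depth of clay below the ground surface: z = 2.1 + 3.5/2 = 3.85 m.
Total vertical stress at mid-clay: σ_v = 19×2.1 + 17.8×1.75 = 71.05 kPa.
Pore pressure: u = 9.81×(3.85 − 0) = 37.769 kPa.
Initial effective stress: σ'_0 = σ_v − u = 71.05 − 37.769 = 33.281 kPa.
Stress increase at mid-clay by the 2:1 spreading method:
Δσ = qBL/((B+z)(L+z)) = 144×5.4×5.4/((5.4+3.85)(5.4+3.85)) = 49.076 kPa
Final effective stress: σ'_f = σ'_0 + Δσ = 33.281 + 49.076 = 82.357 kPa.
Normally consolidated clay, so the full stress increment lies on the virgin compression line:
S_c = C_c·H/(1+e₀)·log₁₀(σ'_f/σ'_0) = 0.18×3.5/(1+0.96)×log₁₀(82.357/33.281)
    = 0.32143 × 0.3935 = 0.1265 m

S_c ≈ 0.126 m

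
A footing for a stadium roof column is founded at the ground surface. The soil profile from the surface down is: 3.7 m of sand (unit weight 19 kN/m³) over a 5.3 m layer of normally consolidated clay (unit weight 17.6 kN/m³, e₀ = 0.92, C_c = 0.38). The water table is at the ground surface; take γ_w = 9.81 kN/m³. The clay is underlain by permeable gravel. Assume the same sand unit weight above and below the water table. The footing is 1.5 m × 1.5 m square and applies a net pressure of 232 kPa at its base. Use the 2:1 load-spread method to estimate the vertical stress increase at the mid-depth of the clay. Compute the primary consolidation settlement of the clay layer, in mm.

S_c ≈ 65.7 mm

Mid-depth of clay below the ground surface: z = 3.7 + 5.3/2 = 6.35 m.
Total vertical stress at mid-clay: σ_v = 19×3.7 + 17.6×2.65 = 116.94 kPa.
Pore pressure: u = 9.81×(6.35 − 0) = 62.294 kPa.
Initial effective stress: σ'_0 = σ_v − u = 116.94 − 62.294 = 54.646 kPa.
Stress increase at mid-clay by the 2:1 spreading method:
Δσ = qBL/((B+z)(L+z)) = 232×1.5×1.5/((1.5+6.35)(1.5+6.35)) = 8.4709 kPa
Final effective stress: σ'_f = σ'_0 + Δσ = 54.646 + 8.4709 = 63.117 kPa.
Normally consolidated clay, so the full stress increment lies on the virgin compression line:
S_c = C_c·H/(1+e₀)·log₁₀(σ'_f/σ'_0) = 0.38×5.3/(1+0.92)×log₁₀(63.117/54.646)
    = 1.049 × 0.062588 = 0.06565 m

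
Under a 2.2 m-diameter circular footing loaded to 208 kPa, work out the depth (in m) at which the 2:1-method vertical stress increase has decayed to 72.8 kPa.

2:1 spreading — at depth z the loaded area has grown by z in each plan dimension:
qD²/(D+z)² = Δσ_z ⇒ z = D(√(q/Δσ_z) − 1) = 2.2×(√(208/72.8) − 1) = 1.519 m

z ≈ 1.52 m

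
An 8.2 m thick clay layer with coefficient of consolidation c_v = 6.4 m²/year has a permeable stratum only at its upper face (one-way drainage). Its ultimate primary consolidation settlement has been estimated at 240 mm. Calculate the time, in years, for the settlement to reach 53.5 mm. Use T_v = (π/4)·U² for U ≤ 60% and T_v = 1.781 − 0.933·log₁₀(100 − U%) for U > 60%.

Drainage path length: H_d = H = 8.2 m (single drainage).
U = S(t)/S_ult = 53.5/240 = 0.2229.
U ≤ 60%: T_v = (π/4)·U² = (π/4)×0.22292² = 0.039028.
t = T_v·H_d²/c_v = 0.039028×8.2²/6.4 = 0.41 years.

t ≈ 0.41 years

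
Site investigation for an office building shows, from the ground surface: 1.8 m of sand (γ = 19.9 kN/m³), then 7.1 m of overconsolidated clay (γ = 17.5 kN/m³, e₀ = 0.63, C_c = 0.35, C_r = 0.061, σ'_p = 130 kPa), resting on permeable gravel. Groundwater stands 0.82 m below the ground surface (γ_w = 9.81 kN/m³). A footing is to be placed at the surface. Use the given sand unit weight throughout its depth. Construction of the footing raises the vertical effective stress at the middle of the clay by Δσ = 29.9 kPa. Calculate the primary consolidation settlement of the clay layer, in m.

Mid-depth of clay below the ground surface: z = 1.8 + 7.1/2 = 5.35 m.
Total vertical stress at mid-clay: σ_v = 19.9×1.8 + 17.5×3.55 = 97.945 kPa.
Pore pressure: u = 9.81×(5.35 − 0.82) = 44.439 kPa.
Initial effective stress: σ'_0 = σ_v − u = 97.945 − 44.439 = 53.506 kPa.
Final effective stress: σ'_f = 53.506 + 29.9 = 83.406 kPa.
σ'_f = 83.406 ≤ σ'_p = 130 kPa, so the clay remains overconsolidated and only the recompression index applies:
S_c = C_r·H/(1+e₀)·log₁₀(σ'_f/σ'_0) = 0.061×7.1/1.63×log₁₀(83.406/53.506)
    = 0.2657 × 0.19279 = 0.05123 m

S_c ≈ 0.0512 m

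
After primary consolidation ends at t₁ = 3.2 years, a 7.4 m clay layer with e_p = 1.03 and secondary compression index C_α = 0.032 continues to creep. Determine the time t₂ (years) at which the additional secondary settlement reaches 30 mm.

t₂ ≈ 5.79 years

S_s = C_α·H/(1+e_p)·log₁₀(t₂/t₁) ⇒ log₁₀(t₂/t₁) = S_s·(1+e_p)/(C_α·H).
log₁₀(t₂/t₁) = 0.03 × (1+1.03) / (0.032×7.4) = 0.2572
t₂ = t₁ × 10^0.2572 = 3.2 × 1.808 = 5.785 years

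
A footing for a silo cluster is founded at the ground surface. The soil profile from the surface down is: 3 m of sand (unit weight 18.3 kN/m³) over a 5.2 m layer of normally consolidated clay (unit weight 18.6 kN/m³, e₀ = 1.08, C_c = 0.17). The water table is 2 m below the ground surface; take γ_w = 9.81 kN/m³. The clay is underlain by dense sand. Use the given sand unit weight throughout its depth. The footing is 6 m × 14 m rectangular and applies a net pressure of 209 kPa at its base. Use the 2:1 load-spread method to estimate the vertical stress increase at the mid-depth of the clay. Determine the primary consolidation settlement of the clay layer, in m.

Mid-depth of clay below the ground surface: z = 3 + 5.2/2 = 5.6 m.
Total vertical stress at mid-clay: σ_v = 18.3×3 + 18.6×2.6 = 103.26 kPa.
Pore pressure: u = 9.81×(5.6 − 2) = 35.316 kPa.
Initial effective stress: σ'_0 = σ_v − u = 103.26 − 35.316 = 67.944 kPa.
Stress increase at mid-clay by the 2:1 spreading method:
Δσ = qBL/((B+z)(L+z)) = 209×6×14/((6+5.6)(14+5.6)) = 77.217 kPa
Final effective stress: σ'_f = σ'_0 + Δσ = 67.944 + 77.217 = 145.16 kPa.
Normally consolidated clay, so the full stress increment lies on the virgin compression line:
S_c = C_c·H/(1+e₀)·log₁₀(σ'_f/σ'_0) = 0.17×5.2/(1+1.08)×log₁₀(145.16/67.944)
    = 0.425 × 0.3297 = 0.1401 m

S_c ≈ 0.14 m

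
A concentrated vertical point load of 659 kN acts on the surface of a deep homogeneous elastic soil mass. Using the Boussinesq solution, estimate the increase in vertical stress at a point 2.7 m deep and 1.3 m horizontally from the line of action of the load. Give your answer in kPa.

Boussinesq vertical stress below a point load on an elastic half-space:
Δσ_z = 3P/(2πz²) · [1 + (r/z)²]^(−5/2)
r/z = 1.3/2.7 = 0.48148; [1+(r/z)²]^(−5/2) = 0.59378.
Δσ_z = 3×659/(2π×2.7²) × 0.59378 = 43.162 × 0.59378 = 25.63 kPa

Δσ_z ≈ 25.6 kPa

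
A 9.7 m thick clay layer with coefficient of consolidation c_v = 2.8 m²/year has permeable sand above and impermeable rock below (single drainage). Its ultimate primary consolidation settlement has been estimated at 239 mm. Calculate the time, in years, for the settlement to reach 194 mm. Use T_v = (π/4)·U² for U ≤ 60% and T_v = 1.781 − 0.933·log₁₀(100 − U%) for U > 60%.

t ≈ 19.9 years

Drainage path length: H_d = H = 9.7 m (single drainage).
U = S(t)/S_ult = 194/239 = 0.8117.
U > 60%: T_v = 1.781 − 0.933·log₁₀(100 − 81.172) = 0.5916.
t = T_v·H_d²/c_v = 0.5916×9.7²/2.8 = 19.88 years.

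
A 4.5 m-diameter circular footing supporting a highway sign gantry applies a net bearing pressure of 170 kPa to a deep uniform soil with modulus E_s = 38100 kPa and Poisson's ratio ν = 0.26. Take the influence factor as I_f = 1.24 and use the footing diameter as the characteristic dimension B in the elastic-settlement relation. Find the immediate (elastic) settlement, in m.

S_e ≈ 0.0232 m

Immediate (elastic) settlement: S_e = q·B·(1−ν²)/E_s · I_f.
S_e = 170 × 4.5 × (1 − 0.26²) / 38100 × 1.24
    = 170 × 4.5 × 0.9324 / 38100 × 1.24
    = 0.02321 m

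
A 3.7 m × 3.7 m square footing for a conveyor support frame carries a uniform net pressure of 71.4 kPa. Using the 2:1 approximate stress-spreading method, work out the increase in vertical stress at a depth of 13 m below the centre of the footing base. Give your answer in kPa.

By the 2:1 method the load spreads at 1 horizontal : 2 vertical, so at depth z the loaded area has grown by z in each plan dimension:
Δσ = qBL/((B+z)(L+z)) = 71.4×3.7×3.7/((3.7+13)(3.7+13)) = 3.5048 kPa

Δσ_z ≈ 3.5 kPa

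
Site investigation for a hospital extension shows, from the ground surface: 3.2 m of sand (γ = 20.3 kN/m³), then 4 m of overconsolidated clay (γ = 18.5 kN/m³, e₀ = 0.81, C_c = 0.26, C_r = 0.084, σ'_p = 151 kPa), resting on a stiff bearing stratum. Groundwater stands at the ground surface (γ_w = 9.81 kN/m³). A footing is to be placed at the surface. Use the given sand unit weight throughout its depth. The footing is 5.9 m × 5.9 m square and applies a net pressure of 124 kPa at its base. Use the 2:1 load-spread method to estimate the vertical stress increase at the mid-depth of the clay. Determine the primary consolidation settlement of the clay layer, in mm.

Mid-depth of clay below the ground surface: z = 3.2 + 4/2 = 5.2 m.
Total vertical stress at mid-clay: σ_v = 20.3×3.2 + 18.5×2 = 101.96 kPa.
Pore pressure: u = 9.81×(5.2 − 0) = 51.012 kPa.
Initial effective stress: σ'_0 = σ_v − u = 101.96 − 51.012 = 50.948 kPa.
Stress increase at mid-clay by the 2:1 spreading method:
Δσ = qBL/((B+z)(L+z)) = 124×5.9×5.9/((5.9+5.2)(5.9+5.2)) = 35.033 kPa
Final effective stress: σ'_f = 50.948 + 35.033 = 85.981 kPa.
σ'_f = 85.981 ≤ σ'_p = 151 kPa, so the clay remains overconsolidated and only the recompression index applies:
S_c = C_r·H/(1+e₀)·log₁₀(σ'_f/σ'_0) = 0.084×4/1.81×log₁₀(85.981/50.948)
    = 0.18563 × 0.22728 = 0.04219 m

S_c ≈ 42.2 mm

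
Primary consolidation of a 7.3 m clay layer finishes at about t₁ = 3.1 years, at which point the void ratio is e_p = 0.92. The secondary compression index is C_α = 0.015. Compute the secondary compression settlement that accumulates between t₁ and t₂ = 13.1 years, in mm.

S_s ≈ 35.7 mm

Secondary compression: S_s = C_α·H/(1+e_p)·log₁₀(t₂/t₁)
S_s = 0.015×7.3/(1+0.92)×log₁₀(13.1/3.1)
    = 0.05703 × 0.6259 = 0.0357 m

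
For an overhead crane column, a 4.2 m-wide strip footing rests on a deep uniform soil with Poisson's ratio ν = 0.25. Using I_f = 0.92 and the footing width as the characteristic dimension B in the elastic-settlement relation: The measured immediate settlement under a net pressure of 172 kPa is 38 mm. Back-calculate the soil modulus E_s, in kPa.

S_e = q·B·(1−ν²)/E_s · I_f  ⇒  E_s = q·B·(1−ν²)·I_f / S_e.
E_s = 172 × 4.2 × 0.9375 × 0.92 / 0.038 = 16400 kPa

E_s ≈ 16400 kPa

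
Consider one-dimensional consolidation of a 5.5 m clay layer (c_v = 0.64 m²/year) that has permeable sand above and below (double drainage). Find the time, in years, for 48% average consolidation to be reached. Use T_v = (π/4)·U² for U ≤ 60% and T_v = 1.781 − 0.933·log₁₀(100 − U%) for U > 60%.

Drainage path length: H_d = H/2 = 2.75 m (double drainage).
U ≤ 60%: T_v = (π/4)·U² = (π/4)×0.48² = 0.18096.
t = T_v·H_d²/c_v = 0.18096×2.75²/0.64 = 2.138 years.

t ≈ 2.14 years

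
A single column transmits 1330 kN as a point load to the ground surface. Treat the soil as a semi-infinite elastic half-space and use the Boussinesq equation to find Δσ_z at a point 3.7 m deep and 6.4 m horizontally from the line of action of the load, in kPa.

Boussinesq vertical stress below a point load on an elastic half-space:
Δσ_z = 3P/(2πz²) · [1 + (r/z)²]^(−5/2)
r/z = 6.4/3.7 = 1.7297; [1+(r/z)²]^(−5/2) = 0.031407.
Δσ_z = 3×1330/(2π×3.7²) × 0.031407 = 46.386 × 0.031407 = 1.457 kPa

Δσ_z ≈ 1.46 kPa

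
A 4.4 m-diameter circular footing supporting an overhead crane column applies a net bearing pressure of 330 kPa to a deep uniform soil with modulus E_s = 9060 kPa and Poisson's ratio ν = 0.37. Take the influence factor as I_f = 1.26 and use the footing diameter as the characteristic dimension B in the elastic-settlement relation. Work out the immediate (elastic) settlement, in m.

S_e ≈ 0.174 m

Immediate (elastic) settlement: S_e = q·B·(1−ν²)/E_s · I_f.
S_e = 330 × 4.4 × (1 − 0.37²) / 9060 × 1.26
    = 330 × 4.4 × 0.8631 / 9060 × 1.26
    = 0.1743 m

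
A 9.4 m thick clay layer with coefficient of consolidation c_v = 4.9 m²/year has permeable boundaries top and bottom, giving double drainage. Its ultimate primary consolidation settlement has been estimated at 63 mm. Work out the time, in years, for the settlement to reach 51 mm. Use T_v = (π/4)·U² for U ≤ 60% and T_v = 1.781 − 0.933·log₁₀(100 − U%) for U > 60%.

Drainage path length: H_d = H/2 = 4.7 m (double drainage).
U = S(t)/S_ult = 51/63 = 0.8095.
U > 60%: T_v = 1.781 − 0.933·log₁₀(100 − 80.952) = 0.58691.
t = T_v·H_d²/c_v = 0.58691×4.7²/4.9 = 2.646 years.

t ≈ 2.65 years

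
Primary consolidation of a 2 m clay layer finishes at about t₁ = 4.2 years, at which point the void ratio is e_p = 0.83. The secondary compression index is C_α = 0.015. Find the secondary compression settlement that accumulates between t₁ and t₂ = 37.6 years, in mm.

S_s ≈ 15.6 mm

Secondary compression: S_s = C_α·H/(1+e_p)·log₁₀(t₂/t₁)
S_s = 0.015×2/(1+0.83)×log₁₀(37.6/4.2)
    = 0.01639 × 0.9519 = 0.01561 m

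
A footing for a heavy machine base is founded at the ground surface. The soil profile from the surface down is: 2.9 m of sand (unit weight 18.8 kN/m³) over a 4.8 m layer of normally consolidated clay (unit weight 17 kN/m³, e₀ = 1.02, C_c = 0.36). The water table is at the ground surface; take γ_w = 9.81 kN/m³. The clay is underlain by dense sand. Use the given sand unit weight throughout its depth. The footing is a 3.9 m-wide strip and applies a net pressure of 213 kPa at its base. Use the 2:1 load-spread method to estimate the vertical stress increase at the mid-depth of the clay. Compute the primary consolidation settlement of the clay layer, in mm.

Mid-depth of clay below the ground surface: z = 2.9 + 4.8/2 = 5.3 m.
Total vertical stress at mid-clay: σ_v = 18.8×2.9 + 17×2.4 = 95.32 kPa.
Pore pressure: u = 9.81×(5.3 − 0) = 51.993 kPa.
Initial effective stress: σ'_0 = σ_v − u = 95.32 − 51.993 = 43.327 kPa.
Stress increase at mid-clay by the 2:1 spreading method:
Δσ = qB/(B+z) = 213×3.9/(3.9+5.3) = 90.293 kPa
Final effective stress: σ'_f = σ'_0 + Δσ = 43.327 + 90.293 = 133.62 kPa.
Normally consolidated clay, so the full stress increment lies on the virgin compression line:
S_c = C_c·H/(1+e₀)·log₁₀(σ'_f/σ'_0) = 0.36×4.8/(1+1.02)×log₁₀(133.62/43.327)
    = 0.85545 × 0.48911 = 0.4184 m

S_c ≈ 418 mm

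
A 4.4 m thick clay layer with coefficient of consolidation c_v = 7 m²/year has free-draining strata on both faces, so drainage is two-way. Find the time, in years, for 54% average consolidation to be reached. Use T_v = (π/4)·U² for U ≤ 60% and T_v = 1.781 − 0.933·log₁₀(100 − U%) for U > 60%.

Drainage path length: H_d = H/2 = 2.2 m (double drainage).
U ≤ 60%: T_v = (π/4)·U² = (π/4)×0.54² = 0.22902.
t = T_v·H_d²/c_v = 0.22902×2.2²/7 = 0.1584 years.

t ≈ 0.158 years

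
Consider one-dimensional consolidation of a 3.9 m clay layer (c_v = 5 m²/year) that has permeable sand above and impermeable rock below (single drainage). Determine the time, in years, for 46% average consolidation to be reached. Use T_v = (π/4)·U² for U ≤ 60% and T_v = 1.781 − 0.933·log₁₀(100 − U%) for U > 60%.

Drainage path length: H_d = H = 3.9 m (single drainage).
U ≤ 60%: T_v = (π/4)·U² = (π/4)×0.46² = 0.16619.
t = T_v·H_d²/c_v = 0.16619×3.9²/5 = 0.5055 years.

t ≈ 0.506 years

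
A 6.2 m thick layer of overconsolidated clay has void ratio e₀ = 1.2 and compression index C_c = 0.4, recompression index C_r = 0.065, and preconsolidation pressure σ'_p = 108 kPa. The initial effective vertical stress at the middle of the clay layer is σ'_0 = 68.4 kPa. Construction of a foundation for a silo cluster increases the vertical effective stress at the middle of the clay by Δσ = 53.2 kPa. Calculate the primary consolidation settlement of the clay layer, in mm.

S_c ≈ 94.4 mm

Final effective stress: σ'_f = 68.4 + 53.2 = 121.6 kPa.
σ'_f = 121.6 > σ'_p = 108 kPa, so the stress path crosses the preconsolidation pressure — recompression up to σ'_p, then virgin compression beyond:
S_c = H/(1+e₀)·[C_r·log₁₀(σ'_p/σ'_0) + C_c·log₁₀(σ'_f/σ'_p)]
    = 6.2/2.2 × [0.065×log₁₀(108/68.4) + 0.4×log₁₀(121.6/108)]
    = 2.8182 × [0.012894 + 0.020604] = 0.0944 m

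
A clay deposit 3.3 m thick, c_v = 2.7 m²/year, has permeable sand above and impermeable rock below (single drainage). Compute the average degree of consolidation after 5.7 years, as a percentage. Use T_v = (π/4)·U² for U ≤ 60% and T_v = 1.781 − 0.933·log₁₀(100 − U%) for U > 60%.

Drainage path length: H_d = H = 3.3 m (single drainage).
T_v = c_v·t/H_d² = 2.7×5.7/3.3² = 1.4132.
T_v = 1.4132 corresponds to the U > 60% branch:
U = 1 − 10^((1.781 − T_v)/0.933)/100 = 0.9752

U ≈ 97.5 %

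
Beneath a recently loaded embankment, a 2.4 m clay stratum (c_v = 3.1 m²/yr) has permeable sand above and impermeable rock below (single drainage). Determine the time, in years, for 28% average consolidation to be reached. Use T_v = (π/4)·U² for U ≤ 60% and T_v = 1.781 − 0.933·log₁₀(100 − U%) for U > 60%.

t ≈ 0.114 years

Drainage path length: H_d = H = 2.4 m (single drainage).
U ≤ 60%: T_v = (π/4)·U² = (π/4)×0.28² = 0.061575.
t = T_v·H_d²/c_v = 0.061575×2.4²/3.1 = 0.1144 years.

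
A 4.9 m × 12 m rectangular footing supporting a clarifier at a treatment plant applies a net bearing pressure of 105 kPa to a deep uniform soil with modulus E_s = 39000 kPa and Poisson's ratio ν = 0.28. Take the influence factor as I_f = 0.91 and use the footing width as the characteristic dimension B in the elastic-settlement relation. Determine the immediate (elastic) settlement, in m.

Immediate (elastic) settlement: S_e = q·B·(1−ν²)/E_s · I_f.
S_e = 105 × 4.9 × (1 − 0.28²) / 39000 × 0.91
    = 105 × 4.9 × 0.9216 / 39000 × 0.91
    = 0.01106 m

S_e ≈ 0.0111 m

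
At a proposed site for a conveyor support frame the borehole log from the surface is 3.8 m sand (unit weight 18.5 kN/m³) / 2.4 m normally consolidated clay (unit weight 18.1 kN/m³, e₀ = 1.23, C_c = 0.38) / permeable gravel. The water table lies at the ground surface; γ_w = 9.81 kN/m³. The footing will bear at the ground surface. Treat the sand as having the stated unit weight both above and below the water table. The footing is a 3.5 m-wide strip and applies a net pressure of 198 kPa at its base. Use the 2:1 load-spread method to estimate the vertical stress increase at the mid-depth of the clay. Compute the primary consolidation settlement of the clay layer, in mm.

Mid-depth of clay below the ground surface: z = 3.8 + 2.4/2 = 5 m.
Total vertical stress at mid-clay: σ_v = 18.5×3.8 + 18.1×1.2 = 92.02 kPa.
Pore pressure: u = 9.81×(5 − 0) = 49.05 kPa.
Initial effective stress: σ'_0 = σ_v − u = 92.02 − 49.05 = 42.97 kPa.
Stress increase at mid-clay by the 2:1 spreading method:
Δσ = qB/(B+z) = 198×3.5/(3.5+5) = 81.529 kPa
Final effective stress: σ'_f = σ'_0 + Δσ = 42.97 + 81.529 = 124.5 kPa.
Normally consolidated clay, so the full stress increment lies on the virgin compression line:
S_c = C_c·H/(1+e₀)·log₁₀(σ'_f/σ'_0) = 0.38×2.4/(1+1.23)×log₁₀(124.5/42.97)
    = 0.40897 × 0.462 = 0.1889 m

S_c ≈ 189 mm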